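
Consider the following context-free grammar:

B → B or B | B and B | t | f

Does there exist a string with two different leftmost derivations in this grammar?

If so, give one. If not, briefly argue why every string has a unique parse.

Yes - the string 'f and t or f' has two distinct leftmost derivations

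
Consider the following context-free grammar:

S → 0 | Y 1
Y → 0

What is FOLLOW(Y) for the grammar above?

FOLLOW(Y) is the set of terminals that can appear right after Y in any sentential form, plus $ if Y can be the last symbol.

We compute FOLLOW(Y) using the standard algorithm.
FOLLOW(S) starts with {$}.
FIRST(S) = {0}
FIRST(Y) = {0}
FOLLOW(S) = {$}
FOLLOW(Y) = {1}
Therefore, FOLLOW(Y) = {1}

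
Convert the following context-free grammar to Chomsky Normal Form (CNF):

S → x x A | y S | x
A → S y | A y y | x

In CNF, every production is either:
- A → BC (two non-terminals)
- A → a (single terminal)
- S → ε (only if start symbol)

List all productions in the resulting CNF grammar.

TX → x; TY → y; S → x; A → x; S → TX X0; X0 → TX A; S → TY S; A → S TY; A → A X1; X1 → TY TY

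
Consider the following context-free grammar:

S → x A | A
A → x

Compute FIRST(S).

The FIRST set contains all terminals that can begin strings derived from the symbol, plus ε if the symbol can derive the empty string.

We compute FIRST(S) using the standard algorithm.
FIRST(A) = {x}
FIRST(S) = {x}
Therefore, FIRST(S) = {x}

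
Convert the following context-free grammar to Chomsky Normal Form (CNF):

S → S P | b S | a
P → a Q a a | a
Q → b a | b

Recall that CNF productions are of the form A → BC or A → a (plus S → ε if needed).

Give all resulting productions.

TB → b; S → a; TA → a; P → a; Q → b; S → S P; S → TB S; P → TA X0; X0 → Q X1; X1 → TA TA; Q → TB TA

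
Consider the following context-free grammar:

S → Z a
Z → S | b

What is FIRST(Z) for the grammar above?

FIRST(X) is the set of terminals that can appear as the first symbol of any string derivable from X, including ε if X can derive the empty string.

We compute FIRST(Z) using the standard algorithm.
FIRST(S) = {b}
FIRST(Z) = {b}
Therefore, FIRST(Z) = {b}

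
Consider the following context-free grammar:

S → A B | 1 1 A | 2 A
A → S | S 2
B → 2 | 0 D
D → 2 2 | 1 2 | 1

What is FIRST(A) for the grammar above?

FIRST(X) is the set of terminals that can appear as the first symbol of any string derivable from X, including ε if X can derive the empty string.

We compute FIRST(A) using the standard algorithm.
FIRST(A) = {1, 2}
FIRST(B) = {0, 2}
FIRST(D) = {1, 2}
FIRST(S) = {1, 2}
Therefore, FIRST(A) = {1, 2}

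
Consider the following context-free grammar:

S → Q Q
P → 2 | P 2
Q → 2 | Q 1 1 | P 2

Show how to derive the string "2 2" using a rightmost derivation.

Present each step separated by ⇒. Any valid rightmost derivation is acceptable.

S ⇒ Q Q ⇒ Q 2 ⇒ 2 2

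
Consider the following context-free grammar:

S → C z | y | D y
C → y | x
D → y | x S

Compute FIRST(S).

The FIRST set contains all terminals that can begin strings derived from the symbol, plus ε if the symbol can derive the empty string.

We compute FIRST(S) using the standard algorithm.
FIRST(C) = {x, y}
FIRST(D) = {x, y}
FIRST(S) = {x, y}
Therefore, FIRST(S) = {x, y}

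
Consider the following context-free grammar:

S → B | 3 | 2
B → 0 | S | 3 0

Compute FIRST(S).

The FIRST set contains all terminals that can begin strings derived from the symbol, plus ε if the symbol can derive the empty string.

We compute FIRST(S) using the standard algorithm.
FIRST(B) = {0, 2, 3}
FIRST(S) = {0, 2, 3}
Therefore, FIRST(S) = {0, 2, 3}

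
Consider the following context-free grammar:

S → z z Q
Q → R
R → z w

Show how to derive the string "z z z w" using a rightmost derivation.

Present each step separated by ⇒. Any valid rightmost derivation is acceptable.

S ⇒ z z Q ⇒ z z R ⇒ z z z w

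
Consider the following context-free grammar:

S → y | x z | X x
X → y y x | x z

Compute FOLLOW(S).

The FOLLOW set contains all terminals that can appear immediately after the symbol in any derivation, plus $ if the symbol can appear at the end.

We compute FOLLOW(S) using the standard algorithm.
FOLLOW(S) starts with {$}.
FIRST(S) = {x, y}
FIRST(X) = {x, y}
FOLLOW(S) = {$}
FOLLOW(X) = {x}
Therefore, FOLLOW(S) = {$}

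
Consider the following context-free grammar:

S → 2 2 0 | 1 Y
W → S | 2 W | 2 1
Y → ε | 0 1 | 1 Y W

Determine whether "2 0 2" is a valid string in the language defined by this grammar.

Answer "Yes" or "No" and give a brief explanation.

No - no valid derivation exists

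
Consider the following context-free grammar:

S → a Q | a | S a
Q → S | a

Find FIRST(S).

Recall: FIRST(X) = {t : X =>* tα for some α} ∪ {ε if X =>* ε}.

We compute FIRST(S) using the standard algorithm.
FIRST(Q) = {a}
FIRST(S) = {a}
Therefore, FIRST(S) = {a}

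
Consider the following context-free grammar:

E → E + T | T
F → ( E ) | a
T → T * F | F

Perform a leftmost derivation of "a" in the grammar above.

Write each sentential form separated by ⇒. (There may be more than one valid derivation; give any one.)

E ⇒ T ⇒ F ⇒ a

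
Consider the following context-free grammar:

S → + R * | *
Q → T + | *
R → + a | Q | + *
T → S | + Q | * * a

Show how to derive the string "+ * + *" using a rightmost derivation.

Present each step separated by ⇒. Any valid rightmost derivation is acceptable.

S ⇒ + R * ⇒ + Q * ⇒ + T + * ⇒ + S + * ⇒ + * + *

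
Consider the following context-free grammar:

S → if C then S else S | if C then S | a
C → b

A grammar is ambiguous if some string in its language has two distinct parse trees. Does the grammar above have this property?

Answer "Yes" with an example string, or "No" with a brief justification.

Yes - the string 'if b then if b then if b then a else a else a' has two distinct parse trees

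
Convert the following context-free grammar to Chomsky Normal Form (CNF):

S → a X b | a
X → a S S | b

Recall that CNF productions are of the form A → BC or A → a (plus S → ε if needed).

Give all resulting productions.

TA → a; TB → b; S → a; X → b; S → TA X0; X0 → X TB; X → TA X1; X1 → S S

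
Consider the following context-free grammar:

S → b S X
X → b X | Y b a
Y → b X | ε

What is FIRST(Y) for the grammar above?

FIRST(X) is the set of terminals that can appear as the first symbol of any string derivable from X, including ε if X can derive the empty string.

We compute FIRST(Y) using the standard algorithm.
FIRST(S) = {b}
FIRST(X) = {b}
FIRST(Y) = {b, ε}
Therefore, FIRST(Y) = {b, ε}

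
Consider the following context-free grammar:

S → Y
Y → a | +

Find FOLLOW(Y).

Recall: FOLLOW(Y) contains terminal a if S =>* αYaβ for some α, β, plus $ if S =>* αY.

We compute FOLLOW(Y) using the standard algorithm.
FOLLOW(S) starts with {$}.
FIRST(S) = {+, a}
FIRST(Y) = {+, a}
FOLLOW(S) = {$}
FOLLOW(Y) = {$}
Therefore, FOLLOW(Y) = {$}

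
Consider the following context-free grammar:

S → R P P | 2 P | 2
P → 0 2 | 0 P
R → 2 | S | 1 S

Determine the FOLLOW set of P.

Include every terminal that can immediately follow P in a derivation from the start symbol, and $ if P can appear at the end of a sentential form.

We compute FOLLOW(P) using the standard algorithm.
FOLLOW(S) starts with {$}.
FIRST(P) = {0}
FIRST(R) = {1, 2}
FIRST(S) = {1, 2}
FOLLOW(P) = {$, 0}
FOLLOW(R) = {0}
FOLLOW(S) = {$, 0}
Therefore, FOLLOW(P) = {$, 0}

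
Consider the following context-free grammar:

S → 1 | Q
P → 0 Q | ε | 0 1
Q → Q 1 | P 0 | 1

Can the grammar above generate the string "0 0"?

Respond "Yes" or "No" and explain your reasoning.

No - no valid derivation exists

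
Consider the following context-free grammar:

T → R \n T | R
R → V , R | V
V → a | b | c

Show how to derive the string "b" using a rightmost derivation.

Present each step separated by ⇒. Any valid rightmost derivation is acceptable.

T ⇒ R ⇒ V ⇒ b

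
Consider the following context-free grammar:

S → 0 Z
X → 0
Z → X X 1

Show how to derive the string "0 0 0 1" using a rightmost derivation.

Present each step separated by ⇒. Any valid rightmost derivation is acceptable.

S ⇒ 0 Z ⇒ 0 X X 1 ⇒ 0 X 0 1 ⇒ 0 0 0 1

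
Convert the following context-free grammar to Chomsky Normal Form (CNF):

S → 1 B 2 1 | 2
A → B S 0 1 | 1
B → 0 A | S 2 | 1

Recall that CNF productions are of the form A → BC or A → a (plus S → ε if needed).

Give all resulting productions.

T1 → 1; T2 → 2; S → 2; T0 → 0; A → 1; B → 1; S → T1 X0; X0 → B X1; X1 → T2 T1; A → B X2; X2 → S X3; X3 → T0 T1; B → T0 A; B → S T2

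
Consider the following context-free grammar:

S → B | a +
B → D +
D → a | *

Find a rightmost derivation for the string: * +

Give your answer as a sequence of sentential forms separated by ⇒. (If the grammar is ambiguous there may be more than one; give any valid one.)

S ⇒ B ⇒ D + ⇒ * +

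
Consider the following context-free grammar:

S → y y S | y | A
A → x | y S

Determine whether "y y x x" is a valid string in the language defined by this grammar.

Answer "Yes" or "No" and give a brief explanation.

No - no valid derivation exists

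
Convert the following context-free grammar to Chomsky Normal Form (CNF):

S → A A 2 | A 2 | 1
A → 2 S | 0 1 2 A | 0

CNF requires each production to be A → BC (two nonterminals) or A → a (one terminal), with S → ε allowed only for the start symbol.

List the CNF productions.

T2 → 2; S → 1; T0 → 0; T1 → 1; A → 0; S → A X0; X0 → A T2; S → A T2; A → T2 S; A → T0 X1; X1 → T1 X2; X2 → T2 A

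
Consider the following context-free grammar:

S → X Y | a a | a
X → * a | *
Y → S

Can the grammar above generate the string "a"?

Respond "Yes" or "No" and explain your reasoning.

Yes - a valid derivation exists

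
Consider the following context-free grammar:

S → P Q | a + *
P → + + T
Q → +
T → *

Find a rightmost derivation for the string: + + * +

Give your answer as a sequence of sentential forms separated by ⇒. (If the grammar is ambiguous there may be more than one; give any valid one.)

S ⇒ P Q ⇒ P + ⇒ + + T + ⇒ + + * +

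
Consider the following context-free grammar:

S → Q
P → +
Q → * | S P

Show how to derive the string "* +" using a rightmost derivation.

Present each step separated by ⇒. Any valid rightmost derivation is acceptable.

S ⇒ Q ⇒ S P ⇒ S + ⇒ Q + ⇒ * +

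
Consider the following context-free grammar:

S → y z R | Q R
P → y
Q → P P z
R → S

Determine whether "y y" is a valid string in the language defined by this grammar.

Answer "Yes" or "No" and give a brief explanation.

No - no valid derivation exists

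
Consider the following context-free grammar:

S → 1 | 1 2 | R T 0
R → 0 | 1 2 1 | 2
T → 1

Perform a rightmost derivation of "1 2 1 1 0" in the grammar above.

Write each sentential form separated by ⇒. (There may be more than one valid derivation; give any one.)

S ⇒ R T 0 ⇒ R 1 0 ⇒ 1 2 1 1 0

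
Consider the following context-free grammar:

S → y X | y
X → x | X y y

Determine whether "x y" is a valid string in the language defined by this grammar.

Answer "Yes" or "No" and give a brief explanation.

No - no valid derivation exists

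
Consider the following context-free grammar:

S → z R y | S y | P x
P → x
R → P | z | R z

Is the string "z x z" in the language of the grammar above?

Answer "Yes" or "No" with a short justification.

No - no valid derivation exists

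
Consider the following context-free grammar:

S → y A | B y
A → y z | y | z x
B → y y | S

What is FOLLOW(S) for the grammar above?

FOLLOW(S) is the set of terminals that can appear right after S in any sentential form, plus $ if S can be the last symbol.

We compute FOLLOW(S) using the standard algorithm.
FOLLOW(S) starts with {$}.
FIRST(A) = {y, z}
FIRST(B) = {y}
FIRST(S) = {y}
FOLLOW(A) = {$, y}
FOLLOW(B) = {y}
FOLLOW(S) = {$, y}
Therefore, FOLLOW(S) = {$, y}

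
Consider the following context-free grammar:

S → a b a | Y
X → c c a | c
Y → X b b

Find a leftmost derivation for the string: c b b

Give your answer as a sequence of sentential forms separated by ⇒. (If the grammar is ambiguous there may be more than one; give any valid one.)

S ⇒ Y ⇒ X b b ⇒ c b b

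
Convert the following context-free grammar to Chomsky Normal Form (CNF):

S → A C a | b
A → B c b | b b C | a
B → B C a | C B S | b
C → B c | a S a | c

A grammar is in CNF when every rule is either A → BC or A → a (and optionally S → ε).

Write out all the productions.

TA → a; S → b; TC → c; TB → b; A → a; B → b; C → c; S → A X0; X0 → C TA; A → B X1; X1 → TC TB; A → TB X2; X2 → TB C; B → B X3; X3 → C TA; B → C X4; X4 → B S; C → B TC; C → TA X5; X5 → S TA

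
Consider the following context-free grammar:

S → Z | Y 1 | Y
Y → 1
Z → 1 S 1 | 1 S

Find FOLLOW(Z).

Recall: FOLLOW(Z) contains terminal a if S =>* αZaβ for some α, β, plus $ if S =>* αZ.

We compute FOLLOW(Z) using the standard algorithm.
FOLLOW(S) starts with {$}.
FIRST(S) = {1}
FIRST(Y) = {1}
FIRST(Z) = {1}
FOLLOW(S) = {$, 1}
FOLLOW(Y) = {$, 1}
FOLLOW(Z) = {$, 1}
Therefore, FOLLOW(Z) = {$, 1}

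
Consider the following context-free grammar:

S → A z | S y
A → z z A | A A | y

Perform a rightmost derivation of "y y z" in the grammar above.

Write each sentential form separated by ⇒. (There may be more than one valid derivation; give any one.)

S ⇒ A z ⇒ A A z ⇒ A y z ⇒ y y z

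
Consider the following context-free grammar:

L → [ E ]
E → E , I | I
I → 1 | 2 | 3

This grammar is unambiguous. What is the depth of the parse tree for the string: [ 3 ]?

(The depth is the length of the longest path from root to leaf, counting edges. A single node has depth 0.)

3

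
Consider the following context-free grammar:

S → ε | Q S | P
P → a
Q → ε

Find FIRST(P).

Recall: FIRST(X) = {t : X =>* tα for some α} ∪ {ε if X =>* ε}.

We compute FIRST(P) using the standard algorithm.
FIRST(P) = {a}
FIRST(Q) = {ε}
FIRST(S) = {a, ε}
Therefore, FIRST(P) = {a}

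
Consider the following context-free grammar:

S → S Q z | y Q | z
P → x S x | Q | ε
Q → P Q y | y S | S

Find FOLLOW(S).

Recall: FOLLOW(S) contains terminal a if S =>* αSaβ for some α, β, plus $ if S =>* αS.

We compute FOLLOW(S) using the standard algorithm.
FOLLOW(S) starts with {$}.
FIRST(P) = {x, y, z, ε}
FIRST(Q) = {x, y, z}
FIRST(S) = {y, z}
FOLLOW(P) = {x, y, z}
FOLLOW(Q) = {$, x, y, z}
FOLLOW(S) = {$, x, y, z}
Therefore, FOLLOW(S) = {$, x, y, z}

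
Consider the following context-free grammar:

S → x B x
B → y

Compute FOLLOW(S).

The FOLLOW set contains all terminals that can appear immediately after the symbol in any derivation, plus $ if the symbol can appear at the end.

We compute FOLLOW(S) using the standard algorithm.
FOLLOW(S) starts with {$}.
FIRST(B) = {y}
FIRST(S) = {x}
FOLLOW(B) = {x}
FOLLOW(S) = {$}
Therefore, FOLLOW(S) = {$}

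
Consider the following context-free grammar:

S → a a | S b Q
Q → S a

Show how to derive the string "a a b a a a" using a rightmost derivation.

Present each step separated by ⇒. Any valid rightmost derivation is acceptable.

S ⇒ S b Q ⇒ S b S a ⇒ S b a a a ⇒ a a b a a a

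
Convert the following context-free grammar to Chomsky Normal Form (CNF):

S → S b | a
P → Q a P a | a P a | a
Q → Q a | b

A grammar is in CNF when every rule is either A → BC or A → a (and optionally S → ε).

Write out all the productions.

TB → b; S → a; TA → a; P → a; Q → b; S → S TB; P → Q X0; X0 → TA X1; X1 → P TA; P → TA X2; X2 → P TA; Q → Q TA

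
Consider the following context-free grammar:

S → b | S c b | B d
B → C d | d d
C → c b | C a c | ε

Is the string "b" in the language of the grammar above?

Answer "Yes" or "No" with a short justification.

Yes - a valid derivation exists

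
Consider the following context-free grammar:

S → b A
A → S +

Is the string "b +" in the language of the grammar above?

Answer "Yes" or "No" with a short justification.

No - no valid derivation exists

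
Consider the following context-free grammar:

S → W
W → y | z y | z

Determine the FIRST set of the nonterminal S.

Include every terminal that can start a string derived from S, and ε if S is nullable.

We compute FIRST(S) using the standard algorithm.
FIRST(S) = {y, z}
FIRST(W) = {y, z}
Therefore, FIRST(S) = {y, z}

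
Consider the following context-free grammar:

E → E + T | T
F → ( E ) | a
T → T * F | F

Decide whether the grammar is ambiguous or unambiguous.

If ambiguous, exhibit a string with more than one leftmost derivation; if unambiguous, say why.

Unambiguous - every string in the language has a unique leftmost derivation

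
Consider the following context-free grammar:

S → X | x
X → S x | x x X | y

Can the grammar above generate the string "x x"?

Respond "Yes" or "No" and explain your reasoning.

Yes - a valid derivation exists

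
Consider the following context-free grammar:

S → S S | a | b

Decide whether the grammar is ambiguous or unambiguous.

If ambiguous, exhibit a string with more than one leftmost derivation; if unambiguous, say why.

Ambiguous - the string 'a b a a b b' has two distinct leftmost derivations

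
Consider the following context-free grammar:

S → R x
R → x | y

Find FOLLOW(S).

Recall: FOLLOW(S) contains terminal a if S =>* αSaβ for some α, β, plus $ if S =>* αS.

We compute FOLLOW(S) using the standard algorithm.
FOLLOW(S) starts with {$}.
FIRST(R) = {x, y}
FIRST(S) = {x, y}
FOLLOW(R) = {x}
FOLLOW(S) = {$}
Therefore, FOLLOW(S) = {$}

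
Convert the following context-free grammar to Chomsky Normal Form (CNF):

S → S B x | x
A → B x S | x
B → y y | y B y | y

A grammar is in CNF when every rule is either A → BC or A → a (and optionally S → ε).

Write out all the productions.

TX → x; S → x; A → x; TY → y; B → y; S → S X0; X0 → B TX; A → B X1; X1 → TX S; B → TY TY; B → TY X2; X2 → B TY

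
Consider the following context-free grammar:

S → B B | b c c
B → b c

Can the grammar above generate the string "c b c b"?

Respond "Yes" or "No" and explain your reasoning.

No - no valid derivation exists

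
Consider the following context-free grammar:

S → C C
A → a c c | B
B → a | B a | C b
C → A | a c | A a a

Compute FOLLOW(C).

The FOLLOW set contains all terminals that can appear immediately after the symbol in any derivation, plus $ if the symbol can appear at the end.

We compute FOLLOW(C) using the standard algorithm.
FOLLOW(S) starts with {$}.
FIRST(A) = {a}
FIRST(B) = {a}
FIRST(C) = {a}
FIRST(S) = {a}
FOLLOW(A) = {$, a, b}
FOLLOW(B) = {$, a, b}
FOLLOW(C) = {$, a, b}
FOLLOW(S) = {$}
Therefore, FOLLOW(C) = {$, a, b}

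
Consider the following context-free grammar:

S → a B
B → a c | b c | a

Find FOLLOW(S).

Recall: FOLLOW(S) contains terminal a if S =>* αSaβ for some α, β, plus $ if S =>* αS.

We compute FOLLOW(S) using the standard algorithm.
FOLLOW(S) starts with {$}.
FIRST(B) = {a, b}
FIRST(S) = {a}
FOLLOW(B) = {$}
FOLLOW(S) = {$}
Therefore, FOLLOW(S) = {$}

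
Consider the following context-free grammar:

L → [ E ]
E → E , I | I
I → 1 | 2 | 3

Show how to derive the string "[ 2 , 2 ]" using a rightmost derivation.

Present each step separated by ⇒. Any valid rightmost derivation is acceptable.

L ⇒ [ E ] ⇒ [ E , I ] ⇒ [ E , 2 ] ⇒ [ I , 2 ] ⇒ [ 2 , 2 ]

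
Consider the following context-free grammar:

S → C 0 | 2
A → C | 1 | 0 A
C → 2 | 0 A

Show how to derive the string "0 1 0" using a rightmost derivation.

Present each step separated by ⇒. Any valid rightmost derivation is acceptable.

S ⇒ C 0 ⇒ 0 A 0 ⇒ 0 1 0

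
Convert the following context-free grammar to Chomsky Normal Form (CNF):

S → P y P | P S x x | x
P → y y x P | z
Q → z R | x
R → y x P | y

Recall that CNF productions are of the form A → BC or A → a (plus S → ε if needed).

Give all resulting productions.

TY → y; TX → x; S → x; P → z; TZ → z; Q → x; R → y; S → P X0; X0 → TY P; S → P X1; X1 → S X2; X2 → TX TX; P → TY X3; X3 → TY X4; X4 → TX P; Q → TZ R; R → TY X5; X5 → TX P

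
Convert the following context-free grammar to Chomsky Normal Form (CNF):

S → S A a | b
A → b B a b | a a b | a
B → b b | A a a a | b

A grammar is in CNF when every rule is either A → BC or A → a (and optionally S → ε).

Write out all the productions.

TA → a; S → b; TB → b; A → a; B → b; S → S X0; X0 → A TA; A → TB X1; X1 → B X2; X2 → TA TB; A → TA X3; X3 → TA TB; B → TB TB; B → A X4; X4 → TA X5; X5 → TA TA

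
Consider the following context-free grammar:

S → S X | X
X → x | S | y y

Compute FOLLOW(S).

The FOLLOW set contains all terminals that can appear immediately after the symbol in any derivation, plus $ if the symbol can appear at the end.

We compute FOLLOW(S) using the standard algorithm.
FOLLOW(S) starts with {$}.
FIRST(S) = {x, y}
FIRST(X) = {x, y}
FOLLOW(S) = {$, x, y}
FOLLOW(X) = {$, x, y}
Therefore, FOLLOW(S) = {$, x, y}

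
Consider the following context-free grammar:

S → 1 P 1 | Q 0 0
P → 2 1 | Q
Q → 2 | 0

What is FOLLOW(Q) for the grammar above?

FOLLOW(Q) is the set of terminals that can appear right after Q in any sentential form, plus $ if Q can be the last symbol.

We compute FOLLOW(Q) using the standard algorithm.
FOLLOW(S) starts with {$}.
FIRST(P) = {0, 2}
FIRST(Q) = {0, 2}
FIRST(S) = {0, 1, 2}
FOLLOW(P) = {1}
FOLLOW(Q) = {0, 1}
FOLLOW(S) = {$}
Therefore, FOLLOW(Q) = {0, 1}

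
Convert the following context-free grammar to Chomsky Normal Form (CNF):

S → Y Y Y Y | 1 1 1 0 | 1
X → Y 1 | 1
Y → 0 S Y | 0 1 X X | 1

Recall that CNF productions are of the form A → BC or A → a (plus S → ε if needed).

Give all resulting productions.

T1 → 1; T0 → 0; S → 1; X → 1; Y → 1; S → Y X0; X0 → Y X1; X1 → Y Y; S → T1 X2; X2 → T1 X3; X3 → T1 T0; X → Y T1; Y → T0 X4; X4 → S Y; Y → T0 X5; X5 → T1 X6; X6 → X X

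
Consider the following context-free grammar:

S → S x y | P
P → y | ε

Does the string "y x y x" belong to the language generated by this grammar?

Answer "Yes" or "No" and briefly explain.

No - no valid derivation exists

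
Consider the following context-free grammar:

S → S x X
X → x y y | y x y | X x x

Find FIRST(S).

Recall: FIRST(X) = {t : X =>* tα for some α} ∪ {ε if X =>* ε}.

We compute FIRST(S) using the standard algorithm.
FIRST(S) = {}
FIRST(X) = {x, y}
Therefore, FIRST(S) = {}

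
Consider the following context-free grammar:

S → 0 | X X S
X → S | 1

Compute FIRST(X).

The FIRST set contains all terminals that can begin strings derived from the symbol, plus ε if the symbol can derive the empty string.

We compute FIRST(X) using the standard algorithm.
FIRST(S) = {0, 1}
FIRST(X) = {0, 1}
Therefore, FIRST(X) = {0, 1}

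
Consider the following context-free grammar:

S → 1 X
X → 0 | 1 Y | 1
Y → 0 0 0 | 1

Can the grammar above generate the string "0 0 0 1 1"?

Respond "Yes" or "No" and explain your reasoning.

No - no valid derivation exists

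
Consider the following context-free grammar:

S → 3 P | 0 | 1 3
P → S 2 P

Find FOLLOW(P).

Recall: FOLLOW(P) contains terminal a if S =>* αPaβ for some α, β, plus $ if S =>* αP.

We compute FOLLOW(P) using the standard algorithm.
FOLLOW(S) starts with {$}.
FIRST(P) = {0, 1, 3}
FIRST(S) = {0, 1, 3}
FOLLOW(P) = {$, 2}
FOLLOW(S) = {$, 2}
Therefore, FOLLOW(P) = {$, 2}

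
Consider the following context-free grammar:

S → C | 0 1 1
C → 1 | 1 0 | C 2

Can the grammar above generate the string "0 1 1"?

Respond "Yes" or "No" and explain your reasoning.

Yes - a valid derivation exists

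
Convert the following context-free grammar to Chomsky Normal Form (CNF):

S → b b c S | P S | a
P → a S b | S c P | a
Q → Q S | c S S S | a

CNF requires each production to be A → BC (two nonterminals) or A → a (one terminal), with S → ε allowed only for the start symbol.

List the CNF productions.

TB → b; TC → c; S → a; TA → a; P → a; Q → a; S → TB X0; X0 → TB X1; X1 → TC S; S → P S; P → TA X2; X2 → S TB; P → S X3; X3 → TC P; Q → Q S; Q → TC X4; X4 → S X5; X5 → S S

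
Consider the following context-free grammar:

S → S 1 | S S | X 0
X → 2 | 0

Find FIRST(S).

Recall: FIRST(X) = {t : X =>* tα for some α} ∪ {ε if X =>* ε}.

We compute FIRST(S) using the standard algorithm.
FIRST(S) = {0, 2}
FIRST(X) = {0, 2}
Therefore, FIRST(S) = {0, 2}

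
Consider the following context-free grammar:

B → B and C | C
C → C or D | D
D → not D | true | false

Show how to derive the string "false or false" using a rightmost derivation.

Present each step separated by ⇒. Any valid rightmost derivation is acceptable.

B ⇒ C ⇒ C or D ⇒ C or false ⇒ D or false ⇒ false or false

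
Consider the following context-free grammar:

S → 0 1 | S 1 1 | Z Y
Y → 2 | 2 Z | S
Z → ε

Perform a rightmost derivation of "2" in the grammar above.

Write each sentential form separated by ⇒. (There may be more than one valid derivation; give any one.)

S ⇒ Z Y ⇒ Z 2 ⇒ 2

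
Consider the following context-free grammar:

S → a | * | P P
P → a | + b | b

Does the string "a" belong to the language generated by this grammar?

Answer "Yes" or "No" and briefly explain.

Yes - a valid derivation exists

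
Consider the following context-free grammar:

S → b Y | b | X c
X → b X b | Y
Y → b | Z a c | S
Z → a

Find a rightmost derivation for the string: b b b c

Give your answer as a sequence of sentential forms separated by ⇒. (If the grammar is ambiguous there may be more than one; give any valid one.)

S ⇒ X c ⇒ b X b c ⇒ b Y b c ⇒ b b b c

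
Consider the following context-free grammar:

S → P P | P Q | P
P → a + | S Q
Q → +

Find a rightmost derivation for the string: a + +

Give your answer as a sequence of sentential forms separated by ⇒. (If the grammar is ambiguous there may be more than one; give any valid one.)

S ⇒ P Q ⇒ P + ⇒ a + +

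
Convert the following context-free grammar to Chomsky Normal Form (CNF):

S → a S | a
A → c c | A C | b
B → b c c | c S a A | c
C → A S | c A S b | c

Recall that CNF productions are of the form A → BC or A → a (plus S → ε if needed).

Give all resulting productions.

TA → a; S → a; TC → c; A → b; TB → b; B → c; C → c; S → TA S; A → TC TC; A → A C; B → TB X0; X0 → TC TC; B → TC X1; X1 → S X2; X2 → TA A; C → A S; C → TC X3; X3 → A X4; X4 → S TB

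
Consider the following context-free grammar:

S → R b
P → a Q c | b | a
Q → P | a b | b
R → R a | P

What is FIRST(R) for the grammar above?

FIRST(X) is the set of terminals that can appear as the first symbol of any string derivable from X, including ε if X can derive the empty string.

We compute FIRST(R) using the standard algorithm.
FIRST(P) = {a, b}
FIRST(Q) = {a, b}
FIRST(R) = {a, b}
FIRST(S) = {a, b}
Therefore, FIRST(R) = {a, b}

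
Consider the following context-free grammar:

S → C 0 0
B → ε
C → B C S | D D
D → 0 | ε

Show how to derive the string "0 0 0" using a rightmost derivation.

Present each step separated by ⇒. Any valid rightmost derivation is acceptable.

S ⇒ C 0 0 ⇒ D D 0 0 ⇒ D 0 0 0 ⇒ 0 0 0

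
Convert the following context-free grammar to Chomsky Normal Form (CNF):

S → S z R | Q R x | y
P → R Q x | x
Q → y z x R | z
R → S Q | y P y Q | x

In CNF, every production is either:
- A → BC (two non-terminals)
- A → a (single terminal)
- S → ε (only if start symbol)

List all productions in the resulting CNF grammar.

TZ → z; TX → x; S → y; P → x; TY → y; Q → z; R → x; S → S X0; X0 → TZ R; S → Q X1; X1 → R TX; P → R X2; X2 → Q TX; Q → TY X3; X3 → TZ X4; X4 → TX R; R → S Q; R → TY X5; X5 → P X6; X6 → TY Q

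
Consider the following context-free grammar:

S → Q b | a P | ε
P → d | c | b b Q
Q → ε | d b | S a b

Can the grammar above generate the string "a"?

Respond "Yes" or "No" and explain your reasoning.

No - no valid derivation exists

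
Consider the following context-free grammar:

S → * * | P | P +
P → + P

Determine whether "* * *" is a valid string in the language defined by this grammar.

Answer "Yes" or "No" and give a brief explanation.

No - no valid derivation exists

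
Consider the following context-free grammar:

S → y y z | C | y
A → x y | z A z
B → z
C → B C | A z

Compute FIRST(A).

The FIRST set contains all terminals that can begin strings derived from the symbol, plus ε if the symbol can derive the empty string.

We compute FIRST(A) using the standard algorithm.
FIRST(A) = {x, z}
FIRST(B) = {z}
FIRST(C) = {x, z}
FIRST(S) = {x, y, z}
Therefore, FIRST(A) = {x, z}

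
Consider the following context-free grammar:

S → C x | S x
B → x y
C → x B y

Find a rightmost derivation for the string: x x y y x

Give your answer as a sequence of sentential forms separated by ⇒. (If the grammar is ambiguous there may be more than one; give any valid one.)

S ⇒ C x ⇒ x B y x ⇒ x x y y x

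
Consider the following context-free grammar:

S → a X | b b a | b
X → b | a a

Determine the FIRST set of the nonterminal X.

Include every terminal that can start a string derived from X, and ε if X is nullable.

We compute FIRST(X) using the standard algorithm.
FIRST(S) = {a, b}
FIRST(X) = {a, b}
Therefore, FIRST(X) = {a, b}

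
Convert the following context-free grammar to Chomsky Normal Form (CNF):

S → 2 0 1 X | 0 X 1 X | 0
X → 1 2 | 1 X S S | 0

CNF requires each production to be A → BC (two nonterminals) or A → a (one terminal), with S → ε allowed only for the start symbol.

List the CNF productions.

T2 → 2; T0 → 0; T1 → 1; S → 0; X → 0; S → T2 X0; X0 → T0 X1; X1 → T1 X; S → T0 X2; X2 → X X3; X3 → T1 X; X → T1 T2; X → T1 X4; X4 → X X5; X5 → S S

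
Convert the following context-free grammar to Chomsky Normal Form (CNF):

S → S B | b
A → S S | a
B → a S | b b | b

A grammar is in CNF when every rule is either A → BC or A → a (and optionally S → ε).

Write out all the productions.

S → b; A → a; TA → a; TB → b; B → b; S → S B; A → S S; B → TA S; B → TB TB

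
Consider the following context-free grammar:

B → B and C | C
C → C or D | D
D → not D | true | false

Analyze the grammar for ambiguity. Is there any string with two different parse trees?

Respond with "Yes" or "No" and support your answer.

No - the grammar is unambiguous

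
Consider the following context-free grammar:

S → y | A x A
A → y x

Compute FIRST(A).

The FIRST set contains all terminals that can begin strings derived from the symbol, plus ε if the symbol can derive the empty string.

We compute FIRST(A) using the standard algorithm.
FIRST(A) = {y}
FIRST(S) = {y}
Therefore, FIRST(A) = {y}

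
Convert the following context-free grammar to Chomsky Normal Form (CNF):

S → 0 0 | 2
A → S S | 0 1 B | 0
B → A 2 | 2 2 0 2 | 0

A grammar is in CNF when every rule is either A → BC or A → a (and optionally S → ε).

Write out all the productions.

T0 → 0; S → 2; T1 → 1; A → 0; T2 → 2; B → 0; S → T0 T0; A → S S; A → T0 X0; X0 → T1 B; B → A T2; B → T2 X1; X1 → T2 X2; X2 → T0 T2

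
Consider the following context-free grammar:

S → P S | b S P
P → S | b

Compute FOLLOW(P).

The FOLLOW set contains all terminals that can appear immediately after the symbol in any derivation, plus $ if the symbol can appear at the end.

We compute FOLLOW(P) using the standard algorithm.
FOLLOW(S) starts with {$}.
FIRST(P) = {b}
FIRST(S) = {b}
FOLLOW(P) = {$, b}
FOLLOW(S) = {$, b}
Therefore, FOLLOW(P) = {$, b}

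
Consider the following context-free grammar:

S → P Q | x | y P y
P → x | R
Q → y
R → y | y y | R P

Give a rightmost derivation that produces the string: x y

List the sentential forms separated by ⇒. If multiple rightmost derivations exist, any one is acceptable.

S ⇒ P Q ⇒ P y ⇒ x y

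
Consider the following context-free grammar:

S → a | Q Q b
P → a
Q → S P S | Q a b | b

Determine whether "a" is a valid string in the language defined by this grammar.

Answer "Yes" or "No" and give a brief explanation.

Yes - a valid derivation exists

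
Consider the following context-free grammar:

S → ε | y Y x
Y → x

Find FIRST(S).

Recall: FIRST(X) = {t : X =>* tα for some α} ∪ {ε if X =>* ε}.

We compute FIRST(S) using the standard algorithm.
FIRST(S) = {y, ε}
FIRST(Y) = {x}
Therefore, FIRST(S) = {y, ε}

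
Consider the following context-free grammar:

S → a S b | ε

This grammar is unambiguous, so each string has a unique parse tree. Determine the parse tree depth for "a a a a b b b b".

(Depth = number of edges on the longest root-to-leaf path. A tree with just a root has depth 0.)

5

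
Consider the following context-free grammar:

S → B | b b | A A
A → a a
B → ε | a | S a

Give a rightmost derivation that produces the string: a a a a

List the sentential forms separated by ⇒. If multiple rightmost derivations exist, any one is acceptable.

S ⇒ A A ⇒ A a a ⇒ a a a a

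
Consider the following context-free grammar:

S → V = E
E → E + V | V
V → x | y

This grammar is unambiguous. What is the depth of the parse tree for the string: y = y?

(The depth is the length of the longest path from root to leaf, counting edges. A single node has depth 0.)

3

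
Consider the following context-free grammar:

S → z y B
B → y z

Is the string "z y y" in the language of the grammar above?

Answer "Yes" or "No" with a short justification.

No - no valid derivation exists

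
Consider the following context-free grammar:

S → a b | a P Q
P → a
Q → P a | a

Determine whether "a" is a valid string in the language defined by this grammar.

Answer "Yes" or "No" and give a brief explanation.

No - no valid derivation exists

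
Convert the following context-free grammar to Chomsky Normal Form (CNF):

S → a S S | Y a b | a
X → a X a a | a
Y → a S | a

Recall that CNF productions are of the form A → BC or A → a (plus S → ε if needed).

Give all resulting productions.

TA → a; TB → b; S → a; X → a; Y → a; S → TA X0; X0 → S S; S → Y X1; X1 → TA TB; X → TA X2; X2 → X X3; X3 → TA TA; Y → TA S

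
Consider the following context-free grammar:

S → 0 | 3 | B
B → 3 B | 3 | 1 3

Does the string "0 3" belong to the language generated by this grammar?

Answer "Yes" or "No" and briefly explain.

No - no valid derivation exists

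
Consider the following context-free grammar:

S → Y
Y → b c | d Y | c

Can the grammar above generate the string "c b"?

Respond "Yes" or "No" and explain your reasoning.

No - no valid derivation exists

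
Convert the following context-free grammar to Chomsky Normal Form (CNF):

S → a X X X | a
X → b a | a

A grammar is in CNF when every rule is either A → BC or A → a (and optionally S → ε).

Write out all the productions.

TA → a; S → a; TB → b; X → a; S → TA X0; X0 → X X1; X1 → X X; X → TB TA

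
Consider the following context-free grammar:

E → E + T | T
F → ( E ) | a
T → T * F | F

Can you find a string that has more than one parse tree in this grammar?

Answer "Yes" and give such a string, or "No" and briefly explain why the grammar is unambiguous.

No - the grammar is unambiguous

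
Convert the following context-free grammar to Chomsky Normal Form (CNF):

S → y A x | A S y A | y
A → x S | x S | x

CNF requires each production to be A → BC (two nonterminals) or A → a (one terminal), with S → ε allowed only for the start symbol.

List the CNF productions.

TY → y; TX → x; S → y; A → x; S → TY X0; X0 → A TX; S → A X1; X1 → S X2; X2 → TY A; A → TX S; A → TX S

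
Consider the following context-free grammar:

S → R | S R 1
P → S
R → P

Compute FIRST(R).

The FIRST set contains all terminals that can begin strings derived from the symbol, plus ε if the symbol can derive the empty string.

We compute FIRST(R) using the standard algorithm.
FIRST(P) = {}
FIRST(R) = {}
FIRST(S) = {}
Therefore, FIRST(R) = {}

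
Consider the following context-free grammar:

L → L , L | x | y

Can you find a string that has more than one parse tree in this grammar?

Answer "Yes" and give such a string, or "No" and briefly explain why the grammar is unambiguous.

Yes - the string 'x , y , y , x , y , y' has two distinct parse trees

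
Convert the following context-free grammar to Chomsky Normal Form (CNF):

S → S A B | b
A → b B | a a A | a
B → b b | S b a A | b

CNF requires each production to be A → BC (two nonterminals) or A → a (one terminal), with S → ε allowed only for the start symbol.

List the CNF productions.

S → b; TB → b; TA → a; A → a; B → b; S → S X0; X0 → A B; A → TB B; A → TA X1; X1 → TA A; B → TB TB; B → S X2; X2 → TB X3; X3 → TA A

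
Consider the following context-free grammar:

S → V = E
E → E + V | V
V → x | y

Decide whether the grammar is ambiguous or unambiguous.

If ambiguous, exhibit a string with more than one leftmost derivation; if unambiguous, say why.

Unambiguous - every string in the language has a unique leftmost derivation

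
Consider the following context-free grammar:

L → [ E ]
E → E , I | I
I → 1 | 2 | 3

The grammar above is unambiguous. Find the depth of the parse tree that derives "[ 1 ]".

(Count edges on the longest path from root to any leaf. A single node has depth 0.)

3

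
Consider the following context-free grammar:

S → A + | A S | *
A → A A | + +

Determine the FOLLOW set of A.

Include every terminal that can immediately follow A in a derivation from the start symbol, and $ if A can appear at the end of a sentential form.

We compute FOLLOW(A) using the standard algorithm.
FOLLOW(S) starts with {$}.
FIRST(A) = {+}
FIRST(S) = {*, +}
FOLLOW(A) = {*, +}
FOLLOW(S) = {$}
Therefore, FOLLOW(A) = {*, +}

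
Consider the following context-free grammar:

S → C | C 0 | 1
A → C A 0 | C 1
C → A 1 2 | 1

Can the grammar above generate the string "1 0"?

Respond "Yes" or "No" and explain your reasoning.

Yes - a valid derivation exists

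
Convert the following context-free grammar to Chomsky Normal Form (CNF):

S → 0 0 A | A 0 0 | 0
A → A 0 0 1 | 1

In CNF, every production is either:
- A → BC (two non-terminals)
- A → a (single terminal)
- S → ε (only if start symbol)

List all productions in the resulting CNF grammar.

T0 → 0; S → 0; T1 → 1; A → 1; S → T0 X0; X0 → T0 A; S → A X1; X1 → T0 T0; A → A X2; X2 → T0 X3; X3 → T0 T1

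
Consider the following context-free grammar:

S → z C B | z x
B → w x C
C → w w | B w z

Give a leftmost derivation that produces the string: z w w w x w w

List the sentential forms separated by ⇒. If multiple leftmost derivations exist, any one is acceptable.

S ⇒ z C B ⇒ z w w B ⇒ z w w w x C ⇒ z w w w x w w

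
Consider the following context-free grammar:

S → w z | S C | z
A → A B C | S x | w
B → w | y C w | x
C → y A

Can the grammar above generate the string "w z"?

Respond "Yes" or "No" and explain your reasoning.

Yes - a valid derivation exists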